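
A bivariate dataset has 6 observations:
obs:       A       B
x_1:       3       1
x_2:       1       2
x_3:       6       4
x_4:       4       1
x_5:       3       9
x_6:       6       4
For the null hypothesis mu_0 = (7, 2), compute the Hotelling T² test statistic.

Step 1 — sample mean vector:
  mean(A) = (3 + 1 + 6 + 4 + 3 + 6) / 6 = 23/6 = 3.8333
  mean(B) = (1 + 2 + 4 + 1 + 9 + 4) / 6 = 21/6 = 3.5
  x̄ = (3.8333, 3.5),  deviation x̄ - mu_0 = (3.8333, 3.5) - (7, 2) = (-3.1667, 1.5).

Step 2 — sample covariance matrix, S[i,j] = (1/(n-1)) · Σ_k (x_{k,i} - mean_i) · (x_{k,j} - mean_j), divisor n-1 = 5:
  S[A,A] = ((-0.8333)·(-0.8333) + (-2.8333)·(-2.8333) + (2.1667)·(2.1667) + (0.1667)·(0.1667) + (-0.8333)·(-0.8333) + (2.1667)·(2.1667)) / 5 = 18.8333/5 = 3.7667
  S[A,B] = ((-0.8333)·(-2.5) + (-2.8333)·(-1.5) + (2.1667)·(0.5) + (0.1667)·(-2.5) + (-0.8333)·(5.5) + (2.1667)·(0.5)) / 5 = 3.5/5 = 0.7
  S[B,B] = ((-2.5)·(-2.5) + (-1.5)·(-1.5) + (0.5)·(0.5) + (-2.5)·(-2.5) + (5.5)·(5.5) + (0.5)·(0.5)) / 5 = 45.5/5 = 9.1
  S = [[3.7667, 0.7],
 [0.7, 9.1]].

Step 3 — invert S. det(S) = 3.7667·9.1 - (0.7)² = 33.7867.
  S^{-1} = (1/det) · [[d, -b], [-b, a]] = [[0.2693, -0.0207],
 [-0.0207, 0.1115]].

Step 4 — quadratic form (x̄ - mu_0)^T · S^{-1} · (x̄ - mu_0):
  S^{-1} · (x̄ - mu_0) = (-0.884, 0.2328),
  (x̄ - mu_0)^T · [...] = (-3.1667)·(-0.884) + (1.5)·(0.2328) = 3.1485.

Step 5 — scale by n: T² = 6 · 3.1485 = 18.8911.

T² ≈ 18.8911


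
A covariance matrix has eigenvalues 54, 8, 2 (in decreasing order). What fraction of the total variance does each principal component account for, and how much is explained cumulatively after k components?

Step 1 — total variance = trace(Sigma) = Σ λ_i = 54 + 8 + 2 = 64.

Step 2 — fraction explained by component i = λ_i / Σ λ:
  PC1: 54/64 = 0.8438
  PC2: 8/64 = 0.125
  PC3: 2/64 = 0.0312

Step 3 — cumulative fraction after k components = (λ_1 + ... + λ_k) / Σ λ:
  k = 1: 54/64 = 0.8438
  k = 2: (54 + 8)/64 = 62/64 = 0.9688
  k = 3: (54 + 8 + 2)/64 = 64/64 = 1

Summary (fraction, with percent):

explained: PC1 0.8438 (84.38%), PC2 0.125 (12.5%), PC3 0.0312 (3.12%);  cumulative: 0.8438, 0.9688, 1


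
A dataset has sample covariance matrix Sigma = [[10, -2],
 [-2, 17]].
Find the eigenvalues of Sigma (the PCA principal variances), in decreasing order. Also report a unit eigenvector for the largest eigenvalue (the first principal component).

Step 1 — characteristic polynomial of 2×2 Sigma:
  det(Sigma - λI) = λ² - trace · λ + det = 0.
  trace = 10 + 17 = 27, det = 10·17 - (-2)² = 166.
Step 2 — discriminant:
  Δ = trace² - 4·det = 729 - 664 = 65.
Step 3 — eigenvalues:
  λ = (trace ± √Δ)/2 = (27 ± 8.0623)/2,
  λ_1 = 17.5311,  λ_2 = 9.4689.

Step 4 — unit eigenvector for λ_1: solve (Sigma - λ_1 I)v = 0. First row:
  (10 - 17.5311)·v_x + (-2)·v_y = 0, i.e. (-7.5311)·v_x + (-2)·v_y = 0,
  so v ∝ (b, λ_1 - a) = (-2, 7.5311); multiply by -1 so the first entry is positive: u = (2, -7.5311).
  ||u|| = √((2)² + (-7.5311)²) = √(60.7179) ≈ 7.7922,
  v_1 = u/||u|| ≈ (0.2567, -0.9665) (||v_1|| = 1).

λ_1 = 17.5311,  λ_2 = 9.4689;  v_1 ≈ (0.2567, -0.9665)


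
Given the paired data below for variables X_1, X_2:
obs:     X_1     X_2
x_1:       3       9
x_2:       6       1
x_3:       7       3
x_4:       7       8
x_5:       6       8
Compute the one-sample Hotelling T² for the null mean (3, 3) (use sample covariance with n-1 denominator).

Step 1 — sample mean vector:
  mean(X_1) = (3 + 6 + 7 + 7 + 6) / 5 = 29/5 = 5.8
  mean(X_2) = (9 + 1 + 3 + 8 + 8) / 5 = 29/5 = 5.8
  x̄ = (5.8, 5.8),  deviation x̄ - mu_0 = (5.8, 5.8) - (3, 3) = (2.8, 2.8).

Step 2 — sample covariance matrix, S[i,j] = (1/(n-1)) · Σ_k (x_{k,i} - mean_i) · (x_{k,j} - mean_j), divisor n-1 = 4:
  S[X_1,X_1] = ((-2.8)·(-2.8) + (0.2)·(0.2) + (1.2)·(1.2) + (1.2)·(1.2) + (0.2)·(0.2)) / 4 = 10.8/4 = 2.7
  S[X_1,X_2] = ((-2.8)·(3.2) + (0.2)·(-4.8) + (1.2)·(-2.8) + (1.2)·(2.2) + (0.2)·(2.2)) / 4 = -10.2/4 = -2.55
  S[X_2,X_2] = ((3.2)·(3.2) + (-4.8)·(-4.8) + (-2.8)·(-2.8) + (2.2)·(2.2) + (2.2)·(2.2)) / 4 = 50.8/4 = 12.7
  S = [[2.7, -2.55],
 [-2.55, 12.7]].

Step 3 — invert S. det(S) = 2.7·12.7 - (-2.55)² = 27.7875.
  S^{-1} = (1/det) · [[d, -b], [-b, a]] = [[0.457, 0.0918],
 [0.0918, 0.0972]].

Step 4 — quadratic form (x̄ - mu_0)^T · S^{-1} · (x̄ - mu_0):
  S^{-1} · (x̄ - mu_0) = (1.5367, 0.529),
  (x̄ - mu_0)^T · [...] = (2.8)·(1.5367) + (2.8)·(0.529) = 5.7839.

Step 5 — scale by n: T² = 5 · 5.7839 = 28.9195.

T² ≈ 28.9195


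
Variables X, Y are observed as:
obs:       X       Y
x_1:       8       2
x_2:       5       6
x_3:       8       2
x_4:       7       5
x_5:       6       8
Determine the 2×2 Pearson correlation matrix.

Step 1 — column means:
  mean(X) = (8 + 5 + 8 + 7 + 6) / 5 = 34/5 = 6.8
  mean(Y) = (2 + 6 + 2 + 5 + 8) / 5 = 23/5 = 4.6

Step 2 — sample variances and covariances s[i,j] = (1/(n-1)) · Σ_k (x_{k,i} - mean_i) · (x_{k,j} - mean_j), with n-1 = 4:
  s[X,X] = ((1.2)·(1.2) + (-1.8)·(-1.8) + (1.2)·(1.2) + (0.2)·(0.2) + (-0.8)·(-0.8)) / 4 = 6.8/4 = 1.7
  s[X,Y] = ((1.2)·(-2.6) + (-1.8)·(1.4) + (1.2)·(-2.6) + (0.2)·(0.4) + (-0.8)·(3.4)) / 4 = -11.4/4 = -2.85
  s[Y,Y] = ((-2.6)·(-2.6) + (1.4)·(1.4) + (-2.6)·(-2.6) + (0.4)·(0.4) + (3.4)·(3.4)) / 4 = 27.2/4 = 6.8
  Sample standard deviations s_i = √(s[i,i]):
  s(X) = √(1.7) = 1.3038
  s(Y) = √(6.8) = 2.6077

Step 3 — r_{ij} = s_{ij} / (s_i · s_j):
  r[X,X] = 1 (diagonal).
  r[X,Y] = -2.85 / (1.3038 · 2.6077) = -2.85 / 3.4 = -0.8382
  r[Y,Y] = 1 (diagonal).

R is symmetric with unit diagonal. Assembling:

R = [[1, -0.8382],
 [-0.8382, 1]]


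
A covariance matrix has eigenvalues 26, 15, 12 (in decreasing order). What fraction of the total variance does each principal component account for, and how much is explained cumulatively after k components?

Step 1 — total variance = trace(Sigma) = Σ λ_i = 26 + 15 + 12 = 53.

Step 2 — fraction explained by component i = λ_i / Σ λ:
  PC1: 26/53 = 0.4906
  PC2: 15/53 = 0.283
  PC3: 12/53 = 0.2264

Step 3 — cumulative fraction after k components = (λ_1 + ... + λ_k) / Σ λ:
  k = 1: 26/53 = 0.4906
  k = 2: (26 + 15)/53 = 41/53 = 0.7736
  k = 3: (26 + 15 + 12)/53 = 53/53 = 1

Summary (fraction, with percent):

explained: PC1 0.4906 (49.06%), PC2 0.283 (28.3%), PC3 0.2264 (22.64%);  cumulative: 0.4906, 0.7736, 1


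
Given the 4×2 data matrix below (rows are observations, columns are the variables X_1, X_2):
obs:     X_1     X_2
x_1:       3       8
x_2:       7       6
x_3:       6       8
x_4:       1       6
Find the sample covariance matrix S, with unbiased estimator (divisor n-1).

Step 1 — column means:
  mean(X_1) = (3 + 7 + 6 + 1) / 4 = 17/4 = 4.25
  mean(X_2) = (8 + 6 + 8 + 6) / 4 = 28/4 = 7

Step 2 — sample covariance S[i,j] = (1/(n-1)) · Σ_k (x_{k,i} - mean_i) · (x_{k,j} - mean_j), with n-1 = 3.
  S[X_1,X_1] = ((-1.25)·(-1.25) + (2.75)·(2.75) + (1.75)·(1.75) + (-3.25)·(-3.25)) / 3 = 22.75/3 = 7.5833
  S[X_1,X_2] = ((-1.25)·(1) + (2.75)·(-1) + (1.75)·(1) + (-3.25)·(-1)) / 3 = 1/3 = 0.3333
  S[X_2,X_2] = ((1)·(1) + (-1)·(-1) + (1)·(1) + (-1)·(-1)) / 3 = 4/3 = 1.3333

S is symmetric (S[j,i] = S[i,j]). Assembling:

S = [[7.5833, 0.3333],
 [0.3333, 1.3333]]


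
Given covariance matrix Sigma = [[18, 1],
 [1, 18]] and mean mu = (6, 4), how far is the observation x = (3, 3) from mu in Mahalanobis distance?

Step 1 — centre the observation: (x - mu) = (-3, -1).

Step 2 — invert Sigma. det(Sigma) = 18·18 - (1)² = 323.
  Sigma^{-1} = (1/det) · [[d, -b], [-b, a]] = [[0.0557, -0.0031],
 [-0.0031, 0.0557]].

Step 3 — form the quadratic (x - mu)^T · Sigma^{-1} · (x - mu):
  Sigma^{-1} · (x - mu) = (-0.1641, -0.0464).
  (x - mu)^T · [Sigma^{-1} · (x - mu)] = (-3)·(-0.1641) + (-1)·(-0.0464) = 0.5387.

Step 4 — take square root: d = √(0.5387) ≈ 0.734.

d(x, mu) = √(0.5387) ≈ 0.734


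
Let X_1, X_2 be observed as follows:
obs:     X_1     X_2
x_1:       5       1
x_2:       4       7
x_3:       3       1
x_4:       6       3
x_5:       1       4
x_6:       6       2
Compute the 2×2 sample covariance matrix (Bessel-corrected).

Step 1 — column means:
  mean(X_1) = (5 + 4 + 3 + 6 + 1 + 6) / 6 = 25/6 = 4.1667
  mean(X_2) = (1 + 7 + 1 + 3 + 4 + 2) / 6 = 18/6 = 3

Step 2 — sample covariance S[i,j] = (1/(n-1)) · Σ_k (x_{k,i} - mean_i) · (x_{k,j} - mean_j), with n-1 = 5.
  S[X_1,X_1] = ((0.8333)·(0.8333) + (-0.1667)·(-0.1667) + (-1.1667)·(-1.1667) + (1.8333)·(1.8333) + (-3.1667)·(-3.1667) + (1.8333)·(1.8333)) / 5 = 18.8333/5 = 3.7667
  S[X_1,X_2] = ((0.8333)·(-2) + (-0.1667)·(4) + (-1.1667)·(-2) + (1.8333)·(0) + (-3.1667)·(1) + (1.8333)·(-1)) / 5 = -5/5 = -1
  S[X_2,X_2] = ((-2)·(-2) + (4)·(4) + (-2)·(-2) + (0)·(0) + (1)·(1) + (-1)·(-1)) / 5 = 26/5 = 5.2

S is symmetric (S[j,i] = S[i,j]). Assembling:

S = [[3.7667, -1],
 [-1, 5.2]]


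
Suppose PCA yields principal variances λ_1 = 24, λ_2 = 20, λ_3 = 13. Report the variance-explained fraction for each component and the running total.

Step 1 — total variance = trace(Sigma) = Σ λ_i = 24 + 20 + 13 = 57.

Step 2 — fraction explained by component i = λ_i / Σ λ:
  PC1: 24/57 = 0.4211
  PC2: 20/57 = 0.3509
  PC3: 13/57 = 0.2281

Step 3 — cumulative fraction after k components = (λ_1 + ... + λ_k) / Σ λ:
  k = 1: 24/57 = 0.4211
  k = 2: (24 + 20)/57 = 44/57 = 0.7719
  k = 3: (24 + 20 + 13)/57 = 57/57 = 1

Summary (fraction, with percent):

explained: PC1 0.4211 (42.11%), PC2 0.3509 (35.09%), PC3 0.2281 (22.81%);  cumulative: 0.4211, 0.7719, 1


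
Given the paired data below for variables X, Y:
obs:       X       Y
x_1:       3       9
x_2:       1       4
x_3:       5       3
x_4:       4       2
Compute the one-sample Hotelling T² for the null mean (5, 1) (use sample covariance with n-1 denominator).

Step 1 — sample mean vector:
  mean(X) = (3 + 1 + 5 + 4) / 4 = 13/4 = 3.25
  mean(Y) = (9 + 4 + 3 + 2) / 4 = 18/4 = 4.5
  x̄ = (3.25, 4.5),  deviation x̄ - mu_0 = (3.25, 4.5) - (5, 1) = (-1.75, 3.5).

Step 2 — sample covariance matrix, S[i,j] = (1/(n-1)) · Σ_k (x_{k,i} - mean_i) · (x_{k,j} - mean_j), divisor n-1 = 3:
  S[X,X] = ((-0.25)·(-0.25) + (-2.25)·(-2.25) + (1.75)·(1.75) + (0.75)·(0.75)) / 3 = 8.75/3 = 2.9167
  S[X,Y] = ((-0.25)·(4.5) + (-2.25)·(-0.5) + (1.75)·(-1.5) + (0.75)·(-2.5)) / 3 = -4.5/3 = -1.5
  S[Y,Y] = ((4.5)·(4.5) + (-0.5)·(-0.5) + (-1.5)·(-1.5) + (-2.5)·(-2.5)) / 3 = 29/3 = 9.6667
  S = [[2.9167, -1.5],
 [-1.5, 9.6667]].

Step 3 — invert S. det(S) = 2.9167·9.6667 - (-1.5)² = 25.9444.
  S^{-1} = (1/det) · [[d, -b], [-b, a]] = [[0.3726, 0.0578],
 [0.0578, 0.1124]].

Step 4 — quadratic form (x̄ - mu_0)^T · S^{-1} · (x̄ - mu_0):
  S^{-1} · (x̄ - mu_0) = (-0.4497, 0.2923),
  (x̄ - mu_0)^T · [...] = (-1.75)·(-0.4497) + (3.5)·(0.2923) = 1.81.

Step 5 — scale by n: T² = 4 · 1.81 = 7.2398.

T² ≈ 7.2398


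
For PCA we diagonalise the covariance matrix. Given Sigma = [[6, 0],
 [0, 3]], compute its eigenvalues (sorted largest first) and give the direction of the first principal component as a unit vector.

Step 1 — characteristic polynomial of 2×2 Sigma:
  det(Sigma - λI) = λ² - trace · λ + det = 0.
  trace = 6 + 3 = 9, det = 6·3 - (0)² = 18.
Step 2 — discriminant:
  Δ = trace² - 4·det = 81 - 72 = 9.
Step 3 — eigenvalues:
  λ = (trace ± √Δ)/2 = (9 ± 3)/2,
  λ_1 = 6,  λ_2 = 3.

Step 4 — unit eigenvector for λ_1: Sigma is diagonal, so its eigenvectors are the coordinate axes. λ_1 = 6 is the diagonal entry on the first coordinate axis, hence
  v_1 = (1, 0) (||v_1|| = 1).

λ_1 = 6,  λ_2 = 3;  v_1 ≈ (1, 0)


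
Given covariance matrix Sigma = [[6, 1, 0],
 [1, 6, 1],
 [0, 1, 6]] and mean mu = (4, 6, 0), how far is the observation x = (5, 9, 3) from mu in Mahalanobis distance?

Step 1 — centre the observation: (x - mu) = (1, 3, 3).

Step 2 — invert Sigma (cofactor / det for 3×3, or solve directly):
  Sigma^{-1} = [[0.1716, -0.0294, 0.0049],
 [-0.0294, 0.1765, -0.0294],
 [0.0049, -0.0294, 0.1716]].

Step 3 — form the quadratic (x - mu)^T · Sigma^{-1} · (x - mu):
  Sigma^{-1} · (x - mu) = (0.098, 0.4118, 0.4314).
  (x - mu)^T · [Sigma^{-1} · (x - mu)] = (1)·(0.098) + (3)·(0.4118) + (3)·(0.4314) = 2.6275.

Step 4 — take square root: d = √(2.6275) ≈ 1.6209.

d(x, mu) = √(2.6275) ≈ 1.6209


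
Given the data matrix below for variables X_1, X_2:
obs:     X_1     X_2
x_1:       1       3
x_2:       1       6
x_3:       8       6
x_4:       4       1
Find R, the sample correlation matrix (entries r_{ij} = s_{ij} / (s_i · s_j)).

Step 1 — column means:
  mean(X_1) = (1 + 1 + 8 + 4) / 4 = 14/4 = 3.5
  mean(X_2) = (3 + 6 + 6 + 1) / 4 = 16/4 = 4

Step 2 — sample variances and covariances s[i,j] = (1/(n-1)) · Σ_k (x_{k,i} - mean_i) · (x_{k,j} - mean_j), with n-1 = 3:
  s[X_1,X_1] = ((-2.5)·(-2.5) + (-2.5)·(-2.5) + (4.5)·(4.5) + (0.5)·(0.5)) / 3 = 33/3 = 11
  s[X_1,X_2] = ((-2.5)·(-1) + (-2.5)·(2) + (4.5)·(2) + (0.5)·(-3)) / 3 = 5/3 = 1.6667
  s[X_2,X_2] = ((-1)·(-1) + (2)·(2) + (2)·(2) + (-3)·(-3)) / 3 = 18/3 = 6
  Sample standard deviations s_i = √(s[i,i]):
  s(X_1) = √(11) = 3.3166
  s(X_2) = √(6) = 2.4495

Step 3 — r_{ij} = s_{ij} / (s_i · s_j):
  r[X_1,X_1] = 1 (diagonal).
  r[X_1,X_2] = 1.6667 / (3.3166 · 2.4495) = 1.6667 / 8.124 = 0.2052
  r[X_2,X_2] = 1 (diagonal).

R is symmetric with unit diagonal. Assembling:

R = [[1, 0.2052],
 [0.2052, 1]]


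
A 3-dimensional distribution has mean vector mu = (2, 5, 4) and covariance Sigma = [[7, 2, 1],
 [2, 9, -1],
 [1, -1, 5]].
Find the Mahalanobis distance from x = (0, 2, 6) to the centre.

Step 1 — centre the observation: (x - mu) = (-2, -3, 2).

Step 2 — invert Sigma (cofactor / det for 3×3, or solve directly):
  Sigma^{-1} = [[0.16, -0.04, -0.04],
 [-0.04, 0.1236, 0.0327],
 [-0.04, 0.0327, 0.2145]].

Step 3 — form the quadratic (x - mu)^T · Sigma^{-1} · (x - mu):
  Sigma^{-1} · (x - mu) = (-0.28, -0.2255, 0.4109).
  (x - mu)^T · [Sigma^{-1} · (x - mu)] = (-2)·(-0.28) + (-3)·(-0.2255) + (2)·(0.4109) = 2.0582.

Step 4 — take square root: d = √(2.0582) ≈ 1.4346.

d(x, mu) = √(2.0582) ≈ 1.4346


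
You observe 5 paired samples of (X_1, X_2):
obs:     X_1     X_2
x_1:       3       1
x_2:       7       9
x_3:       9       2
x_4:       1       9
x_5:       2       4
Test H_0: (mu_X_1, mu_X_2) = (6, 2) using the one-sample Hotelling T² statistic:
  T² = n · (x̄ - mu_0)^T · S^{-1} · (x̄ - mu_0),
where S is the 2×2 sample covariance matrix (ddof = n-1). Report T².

Step 1 — sample mean vector:
  mean(X_1) = (3 + 7 + 9 + 1 + 2) / 5 = 22/5 = 4.4
  mean(X_2) = (1 + 9 + 2 + 9 + 4) / 5 = 25/5 = 5
  x̄ = (4.4, 5),  deviation x̄ - mu_0 = (4.4, 5) - (6, 2) = (-1.6, 3).

Step 2 — sample covariance matrix, S[i,j] = (1/(n-1)) · Σ_k (x_{k,i} - mean_i) · (x_{k,j} - mean_j), divisor n-1 = 4:
  S[X_1,X_1] = ((-1.4)·(-1.4) + (2.6)·(2.6) + (4.6)·(4.6) + (-3.4)·(-3.4) + (-2.4)·(-2.4)) / 4 = 47.2/4 = 11.8
  S[X_1,X_2] = ((-1.4)·(-4) + (2.6)·(4) + (4.6)·(-3) + (-3.4)·(4) + (-2.4)·(-1)) / 4 = -9/4 = -2.25
  S[X_2,X_2] = ((-4)·(-4) + (4)·(4) + (-3)·(-3) + (4)·(4) + (-1)·(-1)) / 4 = 58/4 = 14.5
  S = [[11.8, -2.25],
 [-2.25, 14.5]].

Step 3 — invert S. det(S) = 11.8·14.5 - (-2.25)² = 166.0375.
  S^{-1} = (1/det) · [[d, -b], [-b, a]] = [[0.0873, 0.0136],
 [0.0136, 0.0711]].

Step 4 — quadratic form (x̄ - mu_0)^T · S^{-1} · (x̄ - mu_0):
  S^{-1} · (x̄ - mu_0) = (-0.0991, 0.1915),
  (x̄ - mu_0)^T · [...] = (-1.6)·(-0.0991) + (3)·(0.1915) = 0.7331.

Step 5 — scale by n: T² = 5 · 0.7331 = 3.6654.

T² ≈ 3.6654


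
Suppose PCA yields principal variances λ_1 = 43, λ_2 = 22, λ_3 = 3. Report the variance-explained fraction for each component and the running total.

Step 1 — total variance = trace(Sigma) = Σ λ_i = 43 + 22 + 3 = 68.

Step 2 — fraction explained by component i = λ_i / Σ λ:
  PC1: 43/68 = 0.6324
  PC2: 22/68 = 0.3235
  PC3: 3/68 = 0.0441

Step 3 — cumulative fraction after k components = (λ_1 + ... + λ_k) / Σ λ:
  k = 1: 43/68 = 0.6324
  k = 2: (43 + 22)/68 = 65/68 = 0.9559
  k = 3: (43 + 22 + 3)/68 = 68/68 = 1

Summary (fraction, with percent):

explained: PC1 0.6324 (63.24%), PC2 0.3235 (32.35%), PC3 0.0441 (4.41%);  cumulative: 0.6324, 0.9559, 1


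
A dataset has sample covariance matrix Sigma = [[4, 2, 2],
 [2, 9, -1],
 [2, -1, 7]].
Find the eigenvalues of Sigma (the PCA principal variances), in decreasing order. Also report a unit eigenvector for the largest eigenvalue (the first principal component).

Step 1 — characteristic polynomial p(λ) = det(λI - Sigma) = λ³ - tr·λ² + c_1·λ - det, where tr = trace, c_1 = sum of the principal 2×2 minors, det = det(Sigma):
  tr = 4 + 9 + 7 = 20,
  c_1 = (4·9 - (2)²) + (4·7 - (2)²) + (9·7 - (-1)²) = 32 + 24 + 62 = 118,
  det = 4·(9·7 - (-1)²) - (2)·((2)·7 - (-1)·(2)) + (2)·((2)·(-1) - 9·(2)) = 4·(62) - (2)·(16) + (2)·(-20) = 176.
  So p(λ) = λ³ - 20λ² + 118λ - 176.
Step 2 — look for an integer root (rational root theorem: any rational root is an integer divisor of 176). Testing λ = 8:
  p(8) = 512 - 1280 + 944 - 176 = 0  ✓
  Dividing out (λ - 8): p(λ) = (λ - 8)(λ² - 12λ + 22).
Step 3 — remaining eigenvalues from the quadratic λ² - 12λ + 22 = 0:
  Δ = 12² - 4·22 = 144 - 88 = 56,  λ = (12 ± √56)/2 = (12 ± 7.4833)/2 ≈ 9.7417 or 2.2583.
  Sorted: λ_1 = 9.7417,  λ_2 = 8,  λ_3 = 2.2583  (check: sum = 20 = tr ✓).

Step 4 — unit eigenvector for λ_1 ≈ 9.7417: v spans the null space of (Sigma - λ_1 I), whose rows are
  r_1 = (-5.7417, 2, 2),  r_2 = (2, -0.7417, -1),  r_3 = (2, -1, -2.7417).
  v is orthogonal to every row, so take v ∝ r_1 × r_2 = ((2)·(-1) - (2)·(-0.7417), (2)·(2) - (-5.7417)·(-1), (-5.7417)·(-0.7417) - (2)·(2)) ≈ (-0.5167, -1.7417, 0.2583).
  Rescale (multiply by -1 so the first nonzero entry is positive): u = (0.5167, 1.7417, -0.2583).
  ||u|| = √((0.5167)² + (1.7417)² + (-0.2583)²) = √(3.3671) ≈ 1.835,  v_1 = u/||u|| ≈ (0.2816, 0.9492, -0.1408) (||v_1|| = 1).

λ_1 = 9.7417,  λ_2 = 8,  λ_3 = 2.2583;  v_1 ≈ (0.2816, 0.9492, -0.1408)


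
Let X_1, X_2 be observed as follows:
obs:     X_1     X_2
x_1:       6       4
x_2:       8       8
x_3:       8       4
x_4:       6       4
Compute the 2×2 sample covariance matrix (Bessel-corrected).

Step 1 — column means:
  mean(X_1) = (6 + 8 + 8 + 6) / 4 = 28/4 = 7
  mean(X_2) = (4 + 8 + 4 + 4) / 4 = 20/4 = 5

Step 2 — sample covariance S[i,j] = (1/(n-1)) · Σ_k (x_{k,i} - mean_i) · (x_{k,j} - mean_j), with n-1 = 3.
  S[X_1,X_1] = ((-1)·(-1) + (1)·(1) + (1)·(1) + (-1)·(-1)) / 3 = 4/3 = 1.3333
  S[X_1,X_2] = ((-1)·(-1) + (1)·(3) + (1)·(-1) + (-1)·(-1)) / 3 = 4/3 = 1.3333
  S[X_2,X_2] = ((-1)·(-1) + (3)·(3) + (-1)·(-1) + (-1)·(-1)) / 3 = 12/3 = 4

S is symmetric (S[j,i] = S[i,j]). Assembling:

S = [[1.3333, 1.3333],
 [1.3333, 4]]


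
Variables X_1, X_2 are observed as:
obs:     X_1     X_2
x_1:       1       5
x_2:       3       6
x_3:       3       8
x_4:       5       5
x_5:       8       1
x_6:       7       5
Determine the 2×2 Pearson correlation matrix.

Step 1 — column means:
  mean(X_1) = (1 + 3 + 3 + 5 + 8 + 7) / 6 = 27/6 = 4.5
  mean(X_2) = (5 + 6 + 8 + 5 + 1 + 5) / 6 = 30/6 = 5

Step 2 — sample variances and covariances s[i,j] = (1/(n-1)) · Σ_k (x_{k,i} - mean_i) · (x_{k,j} - mean_j), with n-1 = 5:
  s[X_1,X_1] = ((-3.5)·(-3.5) + (-1.5)·(-1.5) + (-1.5)·(-1.5) + (0.5)·(0.5) + (3.5)·(3.5) + (2.5)·(2.5)) / 5 = 35.5/5 = 7.1
  s[X_1,X_2] = ((-3.5)·(0) + (-1.5)·(1) + (-1.5)·(3) + (0.5)·(0) + (3.5)·(-4) + (2.5)·(0)) / 5 = -20/5 = -4
  s[X_2,X_2] = ((0)·(0) + (1)·(1) + (3)·(3) + (0)·(0) + (-4)·(-4) + (0)·(0)) / 5 = 26/5 = 5.2
  Sample standard deviations s_i = √(s[i,i]):
  s(X_1) = √(7.1) = 2.6646
  s(X_2) = √(5.2) = 2.2804

Step 3 — r_{ij} = s_{ij} / (s_i · s_j):
  r[X_1,X_1] = 1 (diagonal).
  r[X_1,X_2] = -4 / (2.6646 · 2.2804) = -4 / 6.0762 = -0.6583
  r[X_2,X_2] = 1 (diagonal).

R is symmetric with unit diagonal. Assembling:

R = [[1, -0.6583],
 [-0.6583, 1]]


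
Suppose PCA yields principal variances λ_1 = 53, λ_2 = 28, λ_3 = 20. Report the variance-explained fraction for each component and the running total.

Step 1 — total variance = trace(Sigma) = Σ λ_i = 53 + 28 + 20 = 101.

Step 2 — fraction explained by component i = λ_i / Σ λ:
  PC1: 53/101 = 0.5248
  PC2: 28/101 = 0.2772
  PC3: 20/101 = 0.198

Step 3 — cumulative fraction after k components = (λ_1 + ... + λ_k) / Σ λ:
  k = 1: 53/101 = 0.5248
  k = 2: (53 + 28)/101 = 81/101 = 0.802
  k = 3: (53 + 28 + 20)/101 = 101/101 = 1

Summary (fraction, with percent):

explained: PC1 0.5248 (52.48%), PC2 0.2772 (27.72%), PC3 0.198 (19.8%);  cumulative: 0.5248, 0.802, 1


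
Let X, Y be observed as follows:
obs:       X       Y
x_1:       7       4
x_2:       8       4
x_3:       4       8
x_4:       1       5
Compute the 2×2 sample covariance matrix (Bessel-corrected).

Step 1 — column means:
  mean(X) = (7 + 8 + 4 + 1) / 4 = 20/4 = 5
  mean(Y) = (4 + 4 + 8 + 5) / 4 = 21/4 = 5.25

Step 2 — sample covariance S[i,j] = (1/(n-1)) · Σ_k (x_{k,i} - mean_i) · (x_{k,j} - mean_j), with n-1 = 3.
  S[X,X] = ((2)·(2) + (3)·(3) + (-1)·(-1) + (-4)·(-4)) / 3 = 30/3 = 10
  S[X,Y] = ((2)·(-1.25) + (3)·(-1.25) + (-1)·(2.75) + (-4)·(-0.25)) / 3 = -8/3 = -2.6667
  S[Y,Y] = ((-1.25)·(-1.25) + (-1.25)·(-1.25) + (2.75)·(2.75) + (-0.25)·(-0.25)) / 3 = 10.75/3 = 3.5833

S is symmetric (S[j,i] = S[i,j]). Assembling:

S = [[10, -2.6667],
 [-2.6667, 3.5833]]


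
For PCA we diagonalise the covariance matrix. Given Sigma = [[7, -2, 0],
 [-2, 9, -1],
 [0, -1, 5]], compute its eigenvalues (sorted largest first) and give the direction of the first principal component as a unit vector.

Step 1 — characteristic polynomial p(λ) = det(λI - Sigma) = λ³ - tr·λ² + c_1·λ - det, where tr = trace, c_1 = sum of the principal 2×2 minors, det = det(Sigma):
  tr = 7 + 9 + 5 = 21,
  c_1 = (7·9 - (-2)²) + (7·5 - (0)²) + (9·5 - (-1)²) = 59 + 35 + 44 = 138,
  det = 7·(9·5 - (-1)²) - (-2)·((-2)·5 - (-1)·(0)) + (0)·((-2)·(-1) - 9·(0)) = 7·(44) - (-2)·(-10) + (0)·(2) = 288.
  So p(λ) = λ³ - 21λ² + 138λ - 288.
Step 2 — look for an integer root (rational root theorem: any rational root is an integer divisor of 288). Testing λ = 6:
  p(6) = 216 - 756 + 828 - 288 = 0  ✓
  Dividing out (λ - 6): p(λ) = (λ - 6)(λ² - 15λ + 48).
Step 3 — remaining eigenvalues from the quadratic λ² - 15λ + 48 = 0:
  Δ = 15² - 4·48 = 225 - 192 = 33,  λ = (15 ± √33)/2 = (15 ± 5.7446)/2 ≈ 10.3723 or 4.6277.
  Sorted: λ_1 = 10.3723,  λ_2 = 6,  λ_3 = 4.6277  (check: sum = 21 = tr ✓).

Step 4 — unit eigenvector for λ_1 ≈ 10.3723: v spans the null space of (Sigma - λ_1 I), whose rows are
  r_1 = (-3.3723, -2, 0),  r_2 = (-2, -1.3723, -1),  r_3 = (0, -1, -5.3723).
  v is orthogonal to every row, so take v ∝ r_1 × r_2 = ((-2)·(-1) - (0)·(-1.3723), (0)·(-2) - (-3.3723)·(-1), (-3.3723)·(-1.3723) - (-2)·(-2)) ≈ (2, -3.3723, 0.6277).
  Let u = (2, -3.3723, 0.6277).
  ||u|| = √((2)² + (-3.3723)² + (0.6277)²) = √(15.7663) ≈ 3.9707,  v_1 = u/||u|| ≈ (0.5037, -0.8493, 0.1581) (||v_1|| = 1).

λ_1 = 10.3723,  λ_2 = 6,  λ_3 = 4.6277;  v_1 ≈ (0.5037, -0.8493, 0.1581)


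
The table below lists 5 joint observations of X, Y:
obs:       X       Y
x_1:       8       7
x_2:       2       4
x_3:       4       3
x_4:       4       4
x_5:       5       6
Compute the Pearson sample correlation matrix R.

Step 1 — column means:
  mean(X) = (8 + 2 + 4 + 4 + 5) / 5 = 23/5 = 4.6
  mean(Y) = (7 + 4 + 3 + 4 + 6) / 5 = 24/5 = 4.8

Step 2 — sample variances and covariances s[i,j] = (1/(n-1)) · Σ_k (x_{k,i} - mean_i) · (x_{k,j} - mean_j), with n-1 = 4:
  s[X,X] = ((3.4)·(3.4) + (-2.6)·(-2.6) + (-0.6)·(-0.6) + (-0.6)·(-0.6) + (0.4)·(0.4)) / 4 = 19.2/4 = 4.8
  s[X,Y] = ((3.4)·(2.2) + (-2.6)·(-0.8) + (-0.6)·(-1.8) + (-0.6)·(-0.8) + (0.4)·(1.2)) / 4 = 11.6/4 = 2.9
  s[Y,Y] = ((2.2)·(2.2) + (-0.8)·(-0.8) + (-1.8)·(-1.8) + (-0.8)·(-0.8) + (1.2)·(1.2)) / 4 = 10.8/4 = 2.7
  Sample standard deviations s_i = √(s[i,i]):
  s(X) = √(4.8) = 2.1909
  s(Y) = √(2.7) = 1.6432

Step 3 — r_{ij} = s_{ij} / (s_i · s_j):
  r[X,X] = 1 (diagonal).
  r[X,Y] = 2.9 / (2.1909 · 1.6432) = 2.9 / 3.6 = 0.8056
  r[Y,Y] = 1 (diagonal).

R is symmetric with unit diagonal. Assembling:

R = [[1, 0.8056],
 [0.8056, 1]]


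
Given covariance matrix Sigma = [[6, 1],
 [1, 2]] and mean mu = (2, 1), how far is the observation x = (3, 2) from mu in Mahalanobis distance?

Step 1 — centre the observation: (x - mu) = (1, 1).

Step 2 — invert Sigma. det(Sigma) = 6·2 - (1)² = 11.
  Sigma^{-1} = (1/det) · [[d, -b], [-b, a]] = [[0.1818, -0.0909],
 [-0.0909, 0.5455]].

Step 3 — form the quadratic (x - mu)^T · Sigma^{-1} · (x - mu):
  Sigma^{-1} · (x - mu) = (0.0909, 0.4545).
  (x - mu)^T · [Sigma^{-1} · (x - mu)] = (1)·(0.0909) + (1)·(0.4545) = 0.5455.

Step 4 — take square root: d = √(0.5455) ≈ 0.7385.

d(x, mu) = √(0.5455) ≈ 0.7385


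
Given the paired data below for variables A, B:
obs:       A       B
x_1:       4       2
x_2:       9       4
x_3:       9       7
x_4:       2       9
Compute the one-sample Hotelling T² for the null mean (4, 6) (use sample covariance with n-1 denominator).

Step 1 — sample mean vector:
  mean(A) = (4 + 9 + 9 + 2) / 4 = 24/4 = 6
  mean(B) = (2 + 4 + 7 + 9) / 4 = 22/4 = 5.5
  x̄ = (6, 5.5),  deviation x̄ - mu_0 = (6, 5.5) - (4, 6) = (2, -0.5).

Step 2 — sample covariance matrix, S[i,j] = (1/(n-1)) · Σ_k (x_{k,i} - mean_i) · (x_{k,j} - mean_j), divisor n-1 = 3:
  S[A,A] = ((-2)·(-2) + (3)·(3) + (3)·(3) + (-4)·(-4)) / 3 = 38/3 = 12.6667
  S[A,B] = ((-2)·(-3.5) + (3)·(-1.5) + (3)·(1.5) + (-4)·(3.5)) / 3 = -7/3 = -2.3333
  S[B,B] = ((-3.5)·(-3.5) + (-1.5)·(-1.5) + (1.5)·(1.5) + (3.5)·(3.5)) / 3 = 29/3 = 9.6667
  S = [[12.6667, -2.3333],
 [-2.3333, 9.6667]].

Step 3 — invert S. det(S) = 12.6667·9.6667 - (-2.3333)² = 117.
  S^{-1} = (1/det) · [[d, -b], [-b, a]] = [[0.0826, 0.0199],
 [0.0199, 0.1083]].

Step 4 — quadratic form (x̄ - mu_0)^T · S^{-1} · (x̄ - mu_0):
  S^{-1} · (x̄ - mu_0) = (0.1553, -0.0142),
  (x̄ - mu_0)^T · [...] = (2)·(0.1553) + (-0.5)·(-0.0142) = 0.3177.

Step 5 — scale by n: T² = 4 · 0.3177 = 1.2707.

T² ≈ 1.2707


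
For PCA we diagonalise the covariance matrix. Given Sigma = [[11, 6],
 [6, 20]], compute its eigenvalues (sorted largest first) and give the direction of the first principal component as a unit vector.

Step 1 — characteristic polynomial of 2×2 Sigma:
  det(Sigma - λI) = λ² - trace · λ + det = 0.
  trace = 11 + 20 = 31, det = 11·20 - (6)² = 184.
Step 2 — discriminant:
  Δ = trace² - 4·det = 961 - 736 = 225.
Step 3 — eigenvalues:
  λ = (trace ± √Δ)/2 = (31 ± 15)/2,
  λ_1 = 23,  λ_2 = 8.

Step 4 — unit eigenvector for λ_1: solve (Sigma - λ_1 I)v = 0. First row:
  (11 - 23)·v_x + (6)·v_y = 0, i.e. (-12)·v_x + (6)·v_y = 0,
  so v ∝ (b, λ_1 - a) = (6, 12) = u.
  ||u|| = √((6)² + (12)²) = √(180) ≈ 13.4164,
  v_1 = u/||u|| ≈ (0.4472, 0.8944) (||v_1|| = 1).

λ_1 = 23,  λ_2 = 8;  v_1 ≈ (0.4472, 0.8944)


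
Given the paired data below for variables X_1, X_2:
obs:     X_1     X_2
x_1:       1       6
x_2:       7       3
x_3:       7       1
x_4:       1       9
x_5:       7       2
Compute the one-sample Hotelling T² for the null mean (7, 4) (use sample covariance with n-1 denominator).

Step 1 — sample mean vector:
  mean(X_1) = (1 + 7 + 7 + 1 + 7) / 5 = 23/5 = 4.6
  mean(X_2) = (6 + 3 + 1 + 9 + 2) / 5 = 21/5 = 4.2
  x̄ = (4.6, 4.2),  deviation x̄ - mu_0 = (4.6, 4.2) - (7, 4) = (-2.4, 0.2).

Step 2 — sample covariance matrix, S[i,j] = (1/(n-1)) · Σ_k (x_{k,i} - mean_i) · (x_{k,j} - mean_j), divisor n-1 = 4:
  S[X_1,X_1] = ((-3.6)·(-3.6) + (2.4)·(2.4) + (2.4)·(2.4) + (-3.6)·(-3.6) + (2.4)·(2.4)) / 4 = 43.2/4 = 10.8
  S[X_1,X_2] = ((-3.6)·(1.8) + (2.4)·(-1.2) + (2.4)·(-3.2) + (-3.6)·(4.8) + (2.4)·(-2.2)) / 4 = -39.6/4 = -9.9
  S[X_2,X_2] = ((1.8)·(1.8) + (-1.2)·(-1.2) + (-3.2)·(-3.2) + (4.8)·(4.8) + (-2.2)·(-2.2)) / 4 = 42.8/4 = 10.7
  S = [[10.8, -9.9],
 [-9.9, 10.7]].

Step 3 — invert S. det(S) = 10.8·10.7 - (-9.9)² = 17.55.
  S^{-1} = (1/det) · [[d, -b], [-b, a]] = [[0.6097, 0.5641],
 [0.5641, 0.6154]].

Step 4 — quadratic form (x̄ - mu_0)^T · S^{-1} · (x̄ - mu_0):
  S^{-1} · (x̄ - mu_0) = (-1.3504, -1.2308),
  (x̄ - mu_0)^T · [...] = (-2.4)·(-1.3504) + (0.2)·(-1.2308) = 2.9949.

Step 5 — scale by n: T² = 5 · 2.9949 = 14.9744.

T² ≈ 14.9744


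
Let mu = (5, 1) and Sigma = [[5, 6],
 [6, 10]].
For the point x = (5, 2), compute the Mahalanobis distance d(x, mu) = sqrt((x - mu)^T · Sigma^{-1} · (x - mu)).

Step 1 — centre the observation: (x - mu) = (0, 1).

Step 2 — invert Sigma. det(Sigma) = 5·10 - (6)² = 14.
  Sigma^{-1} = (1/det) · [[d, -b], [-b, a]] = [[0.7143, -0.4286],
 [-0.4286, 0.3571]].

Step 3 — form the quadratic (x - mu)^T · Sigma^{-1} · (x - mu):
  Sigma^{-1} · (x - mu) = (-0.4286, 0.3571).
  (x - mu)^T · [Sigma^{-1} · (x - mu)] = (0)·(-0.4286) + (1)·(0.3571) = 0.3571.

Step 4 — take square root: d = √(0.3571) ≈ 0.5976.

d(x, mu) = √(0.3571) ≈ 0.5976


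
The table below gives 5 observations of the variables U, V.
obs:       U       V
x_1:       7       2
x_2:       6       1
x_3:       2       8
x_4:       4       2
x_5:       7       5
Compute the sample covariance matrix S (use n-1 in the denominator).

Step 1 — column means:
  mean(U) = (7 + 6 + 2 + 4 + 7) / 5 = 26/5 = 5.2
  mean(V) = (2 + 1 + 8 + 2 + 5) / 5 = 18/5 = 3.6

Step 2 — sample covariance S[i,j] = (1/(n-1)) · Σ_k (x_{k,i} - mean_i) · (x_{k,j} - mean_j), with n-1 = 4.
  S[U,U] = ((1.8)·(1.8) + (0.8)·(0.8) + (-3.2)·(-3.2) + (-1.2)·(-1.2) + (1.8)·(1.8)) / 4 = 18.8/4 = 4.7
  S[U,V] = ((1.8)·(-1.6) + (0.8)·(-2.6) + (-3.2)·(4.4) + (-1.2)·(-1.6) + (1.8)·(1.4)) / 4 = -14.6/4 = -3.65
  S[V,V] = ((-1.6)·(-1.6) + (-2.6)·(-2.6) + (4.4)·(4.4) + (-1.6)·(-1.6) + (1.4)·(1.4)) / 4 = 33.2/4 = 8.3

S is symmetric (S[j,i] = S[i,j]). Assembling:

S = [[4.7, -3.65],
 [-3.65, 8.3]]


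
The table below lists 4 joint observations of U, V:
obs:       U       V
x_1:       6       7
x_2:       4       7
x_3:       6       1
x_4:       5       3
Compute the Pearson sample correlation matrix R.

Step 1 — column means:
  mean(U) = (6 + 4 + 6 + 5) / 4 = 21/4 = 5.25
  mean(V) = (7 + 7 + 1 + 3) / 4 = 18/4 = 4.5

Step 2 — sample variances and covariances s[i,j] = (1/(n-1)) · Σ_k (x_{k,i} - mean_i) · (x_{k,j} - mean_j), with n-1 = 3:
  s[U,U] = ((0.75)·(0.75) + (-1.25)·(-1.25) + (0.75)·(0.75) + (-0.25)·(-0.25)) / 3 = 2.75/3 = 0.9167
  s[U,V] = ((0.75)·(2.5) + (-1.25)·(2.5) + (0.75)·(-3.5) + (-0.25)·(-1.5)) / 3 = -3.5/3 = -1.1667
  s[V,V] = ((2.5)·(2.5) + (2.5)·(2.5) + (-3.5)·(-3.5) + (-1.5)·(-1.5)) / 3 = 27/3 = 9
  Sample standard deviations s_i = √(s[i,i]):
  s(U) = √(0.9167) = 0.9574
  s(V) = √(9) = 3

Step 3 — r_{ij} = s_{ij} / (s_i · s_j):
  r[U,U] = 1 (diagonal).
  r[U,V] = -1.1667 / (0.9574 · 3) = -1.1667 / 2.8723 = -0.4062
  r[V,V] = 1 (diagonal).

R is symmetric with unit diagonal. Assembling:

R = [[1, -0.4062],
 [-0.4062, 1]]


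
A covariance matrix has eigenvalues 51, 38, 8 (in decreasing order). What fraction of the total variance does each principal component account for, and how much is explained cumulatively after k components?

Step 1 — total variance = trace(Sigma) = Σ λ_i = 51 + 38 + 8 = 97.

Step 2 — fraction explained by component i = λ_i / Σ λ:
  PC1: 51/97 = 0.5258
  PC2: 38/97 = 0.3918
  PC3: 8/97 = 0.0825

Step 3 — cumulative fraction after k components = (λ_1 + ... + λ_k) / Σ λ:
  k = 1: 51/97 = 0.5258
  k = 2: (51 + 38)/97 = 89/97 = 0.9175
  k = 3: (51 + 38 + 8)/97 = 97/97 = 1

Summary (fraction, with percent):

explained: PC1 0.5258 (52.58%), PC2 0.3918 (39.18%), PC3 0.0825 (8.25%);  cumulative: 0.5258, 0.9175, 1


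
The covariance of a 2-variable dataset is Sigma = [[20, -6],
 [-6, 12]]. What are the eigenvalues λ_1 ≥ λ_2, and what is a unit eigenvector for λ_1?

Step 1 — characteristic polynomial of 2×2 Sigma:
  det(Sigma - λI) = λ² - trace · λ + det = 0.
  trace = 20 + 12 = 32, det = 20·12 - (-6)² = 204.
Step 2 — discriminant:
  Δ = trace² - 4·det = 1024 - 816 = 208.
Step 3 — eigenvalues:
  λ = (trace ± √Δ)/2 = (32 ± 14.4222)/2,
  λ_1 = 23.2111,  λ_2 = 8.7889.

Step 4 — unit eigenvector for λ_1: solve (Sigma - λ_1 I)v = 0. First row:
  (20 - 23.2111)·v_x + (-6)·v_y = 0, i.e. (-3.2111)·v_x + (-6)·v_y = 0,
  so v ∝ (b, λ_1 - a) = (-6, 3.2111); multiply by -1 so the first entry is positive: u = (6, -3.2111).
  ||u|| = √((6)² + (-3.2111)²) = √(46.3112) ≈ 6.8052,
  v_1 = u/||u|| ≈ (0.8817, -0.4719) (||v_1|| = 1).

λ_1 = 23.2111,  λ_2 = 8.7889;  v_1 ≈ (0.8817, -0.4719)


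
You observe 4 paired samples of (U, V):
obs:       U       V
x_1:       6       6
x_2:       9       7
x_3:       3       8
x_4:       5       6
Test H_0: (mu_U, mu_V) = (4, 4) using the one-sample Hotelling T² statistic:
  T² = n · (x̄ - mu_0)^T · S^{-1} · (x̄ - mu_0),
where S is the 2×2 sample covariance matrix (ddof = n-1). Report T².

Step 1 — sample mean vector:
  mean(U) = (6 + 9 + 3 + 5) / 4 = 23/4 = 5.75
  mean(V) = (6 + 7 + 8 + 6) / 4 = 27/4 = 6.75
  x̄ = (5.75, 6.75),  deviation x̄ - mu_0 = (5.75, 6.75) - (4, 4) = (1.75, 2.75).

Step 2 — sample covariance matrix, S[i,j] = (1/(n-1)) · Σ_k (x_{k,i} - mean_i) · (x_{k,j} - mean_j), divisor n-1 = 3:
  S[U,U] = ((0.25)·(0.25) + (3.25)·(3.25) + (-2.75)·(-2.75) + (-0.75)·(-0.75)) / 3 = 18.75/3 = 6.25
  S[U,V] = ((0.25)·(-0.75) + (3.25)·(0.25) + (-2.75)·(1.25) + (-0.75)·(-0.75)) / 3 = -2.25/3 = -0.75
  S[V,V] = ((-0.75)·(-0.75) + (0.25)·(0.25) + (1.25)·(1.25) + (-0.75)·(-0.75)) / 3 = 2.75/3 = 0.9167
  S = [[6.25, -0.75],
 [-0.75, 0.9167]].

Step 3 — invert S. det(S) = 6.25·0.9167 - (-0.75)² = 5.1667.
  S^{-1} = (1/det) · [[d, -b], [-b, a]] = [[0.1774, 0.1452],
 [0.1452, 1.2097]].

Step 4 — quadratic form (x̄ - mu_0)^T · S^{-1} · (x̄ - mu_0):
  S^{-1} · (x̄ - mu_0) = (0.7097, 3.5806),
  (x̄ - mu_0)^T · [...] = (1.75)·(0.7097) + (2.75)·(3.5806) = 11.0887.

Step 5 — scale by n: T² = 4 · 11.0887 = 44.3548.

T² ≈ 44.3548


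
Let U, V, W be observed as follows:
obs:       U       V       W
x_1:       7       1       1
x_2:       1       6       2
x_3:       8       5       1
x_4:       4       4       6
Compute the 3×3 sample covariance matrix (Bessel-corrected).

Step 1 — column means:
  mean(U) = (7 + 1 + 8 + 4) / 4 = 20/4 = 5
  mean(V) = (1 + 6 + 5 + 4) / 4 = 16/4 = 4
  mean(W) = (1 + 2 + 1 + 6) / 4 = 10/4 = 2.5

Step 2 — sample covariance S[i,j] = (1/(n-1)) · Σ_k (x_{k,i} - mean_i) · (x_{k,j} - mean_j), with n-1 = 3.
  S[U,U] = ((2)·(2) + (-4)·(-4) + (3)·(3) + (-1)·(-1)) / 3 = 30/3 = 10
  S[U,V] = ((2)·(-3) + (-4)·(2) + (3)·(1) + (-1)·(0)) / 3 = -11/3 = -3.6667
  S[U,W] = ((2)·(-1.5) + (-4)·(-0.5) + (3)·(-1.5) + (-1)·(3.5)) / 3 = -9/3 = -3
  S[V,V] = ((-3)·(-3) + (2)·(2) + (1)·(1) + (0)·(0)) / 3 = 14/3 = 4.6667
  S[V,W] = ((-3)·(-1.5) + (2)·(-0.5) + (1)·(-1.5) + (0)·(3.5)) / 3 = 2/3 = 0.6667
  S[W,W] = ((-1.5)·(-1.5) + (-0.5)·(-0.5) + (-1.5)·(-1.5) + (3.5)·(3.5)) / 3 = 17/3 = 5.6667

S is symmetric (S[j,i] = S[i,j]). Assembling:

S = [[10, -3.6667, -3],
 [-3.6667, 4.6667, 0.6667],
 [-3, 0.6667, 5.6667]]


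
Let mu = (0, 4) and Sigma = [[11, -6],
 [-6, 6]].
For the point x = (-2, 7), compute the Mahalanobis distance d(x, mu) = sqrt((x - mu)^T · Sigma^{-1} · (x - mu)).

Step 1 — centre the observation: (x - mu) = (-2, 3).

Step 2 — invert Sigma. det(Sigma) = 11·6 - (-6)² = 30.
  Sigma^{-1} = (1/det) · [[d, -b], [-b, a]] = [[0.2, 0.2],
 [0.2, 0.3667]].

Step 3 — form the quadratic (x - mu)^T · Sigma^{-1} · (x - mu):
  Sigma^{-1} · (x - mu) = (0.2, 0.7).
  (x - mu)^T · [Sigma^{-1} · (x - mu)] = (-2)·(0.2) + (3)·(0.7) = 1.7.

Step 4 — take square root: d = √(1.7) ≈ 1.3038.

d(x, mu) = √(1.7) ≈ 1.3038


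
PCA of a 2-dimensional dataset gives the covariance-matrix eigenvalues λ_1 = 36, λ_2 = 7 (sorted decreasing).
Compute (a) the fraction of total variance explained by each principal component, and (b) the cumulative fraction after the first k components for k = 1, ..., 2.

Step 1 — total variance = trace(Sigma) = Σ λ_i = 36 + 7 = 43.

Step 2 — fraction explained by component i = λ_i / Σ λ:
  PC1: 36/43 = 0.8372
  PC2: 7/43 = 0.1628

Step 3 — cumulative fraction after k components = (λ_1 + ... + λ_k) / Σ λ:
  k = 1: 36/43 = 0.8372
  k = 2: (36 + 7)/43 = 43/43 = 1

Summary (fraction, with percent):

explained: PC1 0.8372 (83.72%), PC2 0.1628 (16.28%);  cumulative: 0.8372, 1


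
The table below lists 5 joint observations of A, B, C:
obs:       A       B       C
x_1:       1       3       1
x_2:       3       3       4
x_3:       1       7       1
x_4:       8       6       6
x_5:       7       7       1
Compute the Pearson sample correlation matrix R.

Step 1 — column means:
  mean(A) = (1 + 3 + 1 + 8 + 7) / 5 = 20/5 = 4
  mean(B) = (3 + 3 + 7 + 6 + 7) / 5 = 26/5 = 5.2
  mean(C) = (1 + 4 + 1 + 6 + 1) / 5 = 13/5 = 2.6

Step 2 — sample variances and covariances s[i,j] = (1/(n-1)) · Σ_k (x_{k,i} - mean_i) · (x_{k,j} - mean_j), with n-1 = 4:
  s[A,A] = ((-3)·(-3) + (-1)·(-1) + (-3)·(-3) + (4)·(4) + (3)·(3)) / 4 = 44/4 = 11
  s[A,B] = ((-3)·(-2.2) + (-1)·(-2.2) + (-3)·(1.8) + (4)·(0.8) + (3)·(1.8)) / 4 = 12/4 = 3
  s[A,C] = ((-3)·(-1.6) + (-1)·(1.4) + (-3)·(-1.6) + (4)·(3.4) + (3)·(-1.6)) / 4 = 17/4 = 4.25
  s[B,B] = ((-2.2)·(-2.2) + (-2.2)·(-2.2) + (1.8)·(1.8) + (0.8)·(0.8) + (1.8)·(1.8)) / 4 = 16.8/4 = 4.2
  s[B,C] = ((-2.2)·(-1.6) + (-2.2)·(1.4) + (1.8)·(-1.6) + (0.8)·(3.4) + (1.8)·(-1.6)) / 4 = -2.6/4 = -0.65
  s[C,C] = ((-1.6)·(-1.6) + (1.4)·(1.4) + (-1.6)·(-1.6) + (3.4)·(3.4) + (-1.6)·(-1.6)) / 4 = 21.2/4 = 5.3
  Sample standard deviations s_i = √(s[i,i]):
  s(A) = √(11) = 3.3166
  s(B) = √(4.2) = 2.0494
  s(C) = √(5.3) = 2.3022

Step 3 — r_{ij} = s_{ij} / (s_i · s_j):
  r[A,A] = 1 (diagonal).
  r[A,B] = 3 / (3.3166 · 2.0494) = 3 / 6.7971 = 0.4414
  r[A,C] = 4.25 / (3.3166 · 2.3022) = 4.25 / 7.6354 = 0.5566
  r[B,B] = 1 (diagonal).
  r[B,C] = -0.65 / (2.0494 · 2.3022) = -0.65 / 4.7181 = -0.1378
  r[C,C] = 1 (diagonal).

R is symmetric with unit diagonal. Assembling:

R = [[1, 0.4414, 0.5566],
 [0.4414, 1, -0.1378],
 [0.5566, -0.1378, 1]]


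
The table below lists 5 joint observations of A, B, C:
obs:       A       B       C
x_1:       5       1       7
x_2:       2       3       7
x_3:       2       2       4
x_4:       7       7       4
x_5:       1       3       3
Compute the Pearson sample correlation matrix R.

Step 1 — column means:
  mean(A) = (5 + 2 + 2 + 7 + 1) / 5 = 17/5 = 3.4
  mean(B) = (1 + 3 + 2 + 7 + 3) / 5 = 16/5 = 3.2
  mean(C) = (7 + 7 + 4 + 4 + 3) / 5 = 25/5 = 5

Step 2 — sample variances and covariances s[i,j] = (1/(n-1)) · Σ_k (x_{k,i} - mean_i) · (x_{k,j} - mean_j), with n-1 = 4:
  s[A,A] = ((1.6)·(1.6) + (-1.4)·(-1.4) + (-1.4)·(-1.4) + (3.6)·(3.6) + (-2.4)·(-2.4)) / 4 = 25.2/4 = 6.3
  s[A,B] = ((1.6)·(-2.2) + (-1.4)·(-0.2) + (-1.4)·(-1.2) + (3.6)·(3.8) + (-2.4)·(-0.2)) / 4 = 12.6/4 = 3.15
  s[A,C] = ((1.6)·(2) + (-1.4)·(2) + (-1.4)·(-1) + (3.6)·(-1) + (-2.4)·(-2)) / 4 = 3/4 = 0.75
  s[B,B] = ((-2.2)·(-2.2) + (-0.2)·(-0.2) + (-1.2)·(-1.2) + (3.8)·(3.8) + (-0.2)·(-0.2)) / 4 = 20.8/4 = 5.2
  s[B,C] = ((-2.2)·(2) + (-0.2)·(2) + (-1.2)·(-1) + (3.8)·(-1) + (-0.2)·(-2)) / 4 = -7/4 = -1.75
  s[C,C] = ((2)·(2) + (2)·(2) + (-1)·(-1) + (-1)·(-1) + (-2)·(-2)) / 4 = 14/4 = 3.5
  Sample standard deviations s_i = √(s[i,i]):
  s(A) = √(6.3) = 2.51
  s(B) = √(5.2) = 2.2804
  s(C) = √(3.5) = 1.8708

Step 3 — r_{ij} = s_{ij} / (s_i · s_j):
  r[A,A] = 1 (diagonal).
  r[A,B] = 3.15 / (2.51 · 2.2804) = 3.15 / 5.7236 = 0.5503
  r[A,C] = 0.75 / (2.51 · 1.8708) = 0.75 / 4.6957 = 0.1597
  r[B,B] = 1 (diagonal).
  r[B,C] = -1.75 / (2.2804 · 1.8708) = -1.75 / 4.2661 = -0.4102
  r[C,C] = 1 (diagonal).

R is symmetric with unit diagonal. Assembling:

R = [[1, 0.5503, 0.1597],
 [0.5503, 1, -0.4102],
 [0.1597, -0.4102, 1]]
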